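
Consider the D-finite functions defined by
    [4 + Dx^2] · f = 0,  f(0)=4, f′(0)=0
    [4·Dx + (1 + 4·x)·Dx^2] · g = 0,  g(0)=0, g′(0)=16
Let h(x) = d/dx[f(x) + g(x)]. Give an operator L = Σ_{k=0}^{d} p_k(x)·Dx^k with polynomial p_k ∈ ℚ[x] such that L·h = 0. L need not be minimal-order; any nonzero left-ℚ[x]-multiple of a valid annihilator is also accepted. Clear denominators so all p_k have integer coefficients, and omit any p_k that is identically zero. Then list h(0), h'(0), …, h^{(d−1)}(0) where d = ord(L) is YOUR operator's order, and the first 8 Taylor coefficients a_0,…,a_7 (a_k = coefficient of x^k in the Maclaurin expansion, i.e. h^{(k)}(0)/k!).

f: a_k = 4, 0, -8, 0, 8/3, 0, -16/45, 0, …
g: a_k = 0, 16, -32, 256/3, -256, 4096/5, -8192/3, 65536/7, …
L₀ := lclm(L_f,L_g); ord L₀ ≤ 2+2.
Derive L from L₀ (diff closure).
L = (400 + 128·x + 256·x^2) + (36 + 176·x + 192·x^2 + 256·x^3)·Dx + (100 + 32·x + 64·x^2)·Dx^2 + (9 + 44·x + 48·x^2 + 64·x^3)·Dx^3  (order 3).
h: a_k = 16, -80, 256, -3040/3, 4096, -245792/15, 65536, -82575296/315, …
ICs: h(0) = 16, h′(0) = -80, h′′(0) = 512.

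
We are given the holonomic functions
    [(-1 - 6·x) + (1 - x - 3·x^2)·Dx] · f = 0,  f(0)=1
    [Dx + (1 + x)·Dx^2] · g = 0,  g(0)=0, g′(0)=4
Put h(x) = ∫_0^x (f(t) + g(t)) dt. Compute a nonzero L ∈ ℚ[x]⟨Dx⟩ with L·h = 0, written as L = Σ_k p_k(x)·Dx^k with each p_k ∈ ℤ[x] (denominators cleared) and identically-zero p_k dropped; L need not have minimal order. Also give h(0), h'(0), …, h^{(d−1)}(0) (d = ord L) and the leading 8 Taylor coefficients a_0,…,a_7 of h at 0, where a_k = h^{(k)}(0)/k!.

L = (58 + 350·x + 636·x^2 + 756·x^3 + 324·x^4)·Dx^2 + (40 + 364·x + 976·x^2 + 1632·x^3 + 1530·x^4 + 540·x^5)·Dx^3 + (-9 - 31·x - 27·x^2 + 115·x^3 + 345·x^4 + 333·x^5 + 108·x^6)·Dx^4  (order 4).
h: a_k = 0, 1, 5/2, 2/3, 25/12, 18/5, 34/5, 289/21, …
ICs: h(0) = 0, h′(0) = 1, h′′(0) = 5, h′′′(0) = 4.

f: a_k = 1, 1, 4, 7, 19, 40, 97, 217, …
g: a_k = 0, 4, -2, 4/3, -1, 4/5, -2/3, 4/7, …
L₀ := lclm(L_f,L_g); ord L₀ ≤ 1+2.
∫: right-multiply L₀ by Dx.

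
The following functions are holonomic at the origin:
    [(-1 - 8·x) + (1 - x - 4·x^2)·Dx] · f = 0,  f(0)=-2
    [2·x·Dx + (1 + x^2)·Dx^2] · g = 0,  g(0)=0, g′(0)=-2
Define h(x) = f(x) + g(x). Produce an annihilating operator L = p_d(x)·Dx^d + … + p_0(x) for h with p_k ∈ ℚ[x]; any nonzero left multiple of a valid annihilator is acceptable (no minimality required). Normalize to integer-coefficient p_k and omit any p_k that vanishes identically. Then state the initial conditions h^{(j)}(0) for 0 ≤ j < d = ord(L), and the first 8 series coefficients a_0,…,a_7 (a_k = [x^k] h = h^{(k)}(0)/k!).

f: a_k = -2, -2, -10, -18, -58, -130, -362, -882, …
g: a_k = 0, -2, 0, 2/3, 0, -2/5, 0, 2/7, …
L₀ := lclm(L_f,L_g); ord L₀ ≤ 1+2.
L = (-10 + 40·x + 478·x^2 + 864·x^3 + 2496·x^4 + 384·x^6)·Dx + (28 + 246·x + 316·x^2 + 1182·x^3 + 752·x^4 + 2048·x^5 + 48·x^6 + 384·x^7)·Dx^2 + (-5 - 8·x - 32·x^2 + 104·x^3 + 197·x^4 + 128·x^5 + 288·x^6 + 16·x^7 + 64·x^8)·Dx^3  (order 3).
h: a_k = -2, -4, -10, -52/3, -58, -652/5, -362, -6172/7, …
ICs: h(0) = -2, h′(0) = -4, h′′(0) = -20.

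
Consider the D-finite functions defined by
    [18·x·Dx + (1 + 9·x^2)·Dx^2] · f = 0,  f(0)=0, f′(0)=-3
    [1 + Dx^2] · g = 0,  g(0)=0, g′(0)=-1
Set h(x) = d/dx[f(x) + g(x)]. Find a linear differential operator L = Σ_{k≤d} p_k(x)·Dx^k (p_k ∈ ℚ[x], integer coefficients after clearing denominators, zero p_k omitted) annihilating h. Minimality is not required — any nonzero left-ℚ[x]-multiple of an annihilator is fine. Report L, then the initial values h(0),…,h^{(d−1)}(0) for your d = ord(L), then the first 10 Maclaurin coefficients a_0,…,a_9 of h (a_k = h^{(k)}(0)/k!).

L = (-1926·x + 17820·x^3 + 1458·x^5) + (-17 + 351·x^2 + 4617·x^4 + 729·x^6)·Dx + (-1926·x + 17820·x^3 + 1458·x^5)·Dx^2 + (-17 + 351·x^2 + 4617·x^4 + 729·x^6)·Dx^3  (order 3).
h: a_k = -4, 0, 55/2, 0, -5833/24, 0, 1574641/720, 0, -793618561/40320, 0, …
ICs: h(0) = -4, h′(0) = 0, h′′(0) = 55.

f: a_k = 0, -3, 0, 9, 0, -243/5, 0, 2187/7, 0, -2187, …
g: a_k = 0, -1, 0, 1/6, 0, -1/120, 0, 1/5040, 0, -1/362880, …
Weyl lclm of L_f,L_g ⇒ L₀ (ord ≤ 4).
h₀' ⇒ L via d/dx closure of L₀.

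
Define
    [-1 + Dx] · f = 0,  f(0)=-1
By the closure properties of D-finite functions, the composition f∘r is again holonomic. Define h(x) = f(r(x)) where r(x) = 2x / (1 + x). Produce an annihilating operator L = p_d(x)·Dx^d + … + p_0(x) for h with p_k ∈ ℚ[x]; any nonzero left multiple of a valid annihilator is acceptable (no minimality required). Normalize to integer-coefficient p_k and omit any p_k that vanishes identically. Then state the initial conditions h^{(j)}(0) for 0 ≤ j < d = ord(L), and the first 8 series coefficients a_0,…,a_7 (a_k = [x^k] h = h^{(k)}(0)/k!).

f: a_k = -1, -1, -1/2, -1/6, -1/24, -1/120, -1/720, -1/5040, …
L₀ from L_f via x↦r, Dx↦r'^{-1}Dx.
L = -2 + (1 + 2·x + x^2)·Dx  (order 1).
h: a_k = -1, -2, 0, 2/3, -2/3, 2/5, -4/45, -10/63, …
ICs: h(0) = -1.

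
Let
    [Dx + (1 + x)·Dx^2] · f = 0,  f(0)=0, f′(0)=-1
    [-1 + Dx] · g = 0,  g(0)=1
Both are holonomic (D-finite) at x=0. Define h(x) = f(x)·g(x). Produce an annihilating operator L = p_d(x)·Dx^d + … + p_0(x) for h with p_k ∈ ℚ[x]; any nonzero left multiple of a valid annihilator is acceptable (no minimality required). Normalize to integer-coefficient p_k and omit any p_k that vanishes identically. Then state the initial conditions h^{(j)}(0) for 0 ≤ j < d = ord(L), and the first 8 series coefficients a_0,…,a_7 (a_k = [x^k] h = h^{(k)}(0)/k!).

L = x + (-1 - 2·x)·Dx + (1 + x)·Dx^2  (order 2).
h: a_k = 0, -1, -1/2, -1/3, 0, -3/40, 7/144, -23/504, …
ICs: h(0) = 0, h′(0) = -1.

f: a_k = 0, -1, 1/2, -1/3, 1/4, -1/5, 1/6, -1/7, …
g: a_k = 1, 1, 1/2, 1/6, 1/24, 1/120, 1/720, 1/5040, …
h₀=f·g: eliminate ⇒ L₀, order ≤ 2·1.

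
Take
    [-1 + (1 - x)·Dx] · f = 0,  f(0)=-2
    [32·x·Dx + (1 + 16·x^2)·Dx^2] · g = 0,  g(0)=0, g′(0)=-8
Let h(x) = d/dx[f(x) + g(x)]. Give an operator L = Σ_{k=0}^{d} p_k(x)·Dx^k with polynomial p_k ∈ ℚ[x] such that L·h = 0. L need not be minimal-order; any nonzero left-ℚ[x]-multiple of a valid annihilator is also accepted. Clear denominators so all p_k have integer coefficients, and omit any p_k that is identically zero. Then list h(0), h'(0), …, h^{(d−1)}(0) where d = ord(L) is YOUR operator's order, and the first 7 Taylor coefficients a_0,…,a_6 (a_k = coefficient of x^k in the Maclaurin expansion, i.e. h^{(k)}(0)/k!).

f: a_k = -2, -2, -2, -2, -2, -2, -2, …
g: a_k = 0, -8, 0, 128/3, 0, -2048/5, 0, …
f+g: L₀ = lclm(L_f,L_g), ord ≤ 1+2.
Derive L from L₀ (diff closure).
L = (-32 + 128·x + 1536·x^2) + (19 - 32·x - 656·x^2 + 1536·x^3)·Dx + (-1 - 15·x - 240·x^3 + 256·x^4)·Dx^2  (order 2).
h: a_k = -10, -4, 122, -8, -2058, -12, 32754, …
ICs: h(0) = -10, h′(0) = -4.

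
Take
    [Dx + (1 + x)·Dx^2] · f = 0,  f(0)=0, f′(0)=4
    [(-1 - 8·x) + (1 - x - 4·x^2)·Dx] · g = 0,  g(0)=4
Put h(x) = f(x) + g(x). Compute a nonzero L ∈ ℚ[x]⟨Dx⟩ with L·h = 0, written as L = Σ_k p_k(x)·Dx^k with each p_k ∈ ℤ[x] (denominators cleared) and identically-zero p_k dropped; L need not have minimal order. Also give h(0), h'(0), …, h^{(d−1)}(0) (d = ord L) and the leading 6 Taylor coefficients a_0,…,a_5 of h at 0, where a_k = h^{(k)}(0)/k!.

f: a_k = 0, 4, -2, 4/3, -1, 4/5, …
g: a_k = 4, 4, 20, 36, 116, 260, …
L₀ := lclm(L_f,L_g); ord L₀ ≤ 2+1.
L = (-74 - 562·x - 1120·x^2 - 1728·x^3 - 768·x^4)·Dx + (-52 - 576·x - 1636·x^2 - 3264·x^3 - 3488·x^4 - 1280·x^5)·Dx^2 + (11 + 41·x + 53·x^2 - 185·x^3 - 704·x^4 - 752·x^5 - 256·x^6)·Dx^3  (order 3).
h: a_k = 4, 8, 18, 112/3, 115, 1304/5, …
ICs: h(0) = 4, h′(0) = 8, h′′(0) = 36.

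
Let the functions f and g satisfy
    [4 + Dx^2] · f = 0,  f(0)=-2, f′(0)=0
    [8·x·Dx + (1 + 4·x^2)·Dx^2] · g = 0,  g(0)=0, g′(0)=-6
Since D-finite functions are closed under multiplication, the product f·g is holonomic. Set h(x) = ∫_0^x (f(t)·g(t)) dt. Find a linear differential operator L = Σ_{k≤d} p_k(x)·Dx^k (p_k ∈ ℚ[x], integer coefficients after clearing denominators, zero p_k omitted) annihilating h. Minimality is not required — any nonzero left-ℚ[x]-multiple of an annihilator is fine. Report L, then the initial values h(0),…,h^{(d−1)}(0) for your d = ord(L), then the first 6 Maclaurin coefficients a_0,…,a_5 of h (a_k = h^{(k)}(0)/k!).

f: a_k = -2, 0, 4, 0, -4/3, 0, …
g: a_k = 0, -6, 0, 8, 0, -96/5, …
h₀=f·g: eliminate ⇒ L₀, order ≤ 2·2.
∫: right-multiply L₀ by Dx.
L = (80 + 832·x^2 + 1408·x^4 + 2048·x^6 + 2048·x^8)·Dx + (96·x + 640·x^3 + 1536·x^5 + 2048·x^7)·Dx^2 + (24 + 256·x^2 + 576·x^4 + 1024·x^6 + 1024·x^8)·Dx^3 + (24·x + 160·x^3 + 384·x^5 + 512·x^7)·Dx^4 + (1 + 12·x^2 + 56·x^4 + 128·x^6 + 128·x^8)·Dx^5  (order 5).
h: a_k = 0, 0, 6, 0, -10, 0, …
ICs: h(0) = 0, h′(0) = 0, h′′(0) = 12, h′′′(0) = 0, h′′′′(0) = -240.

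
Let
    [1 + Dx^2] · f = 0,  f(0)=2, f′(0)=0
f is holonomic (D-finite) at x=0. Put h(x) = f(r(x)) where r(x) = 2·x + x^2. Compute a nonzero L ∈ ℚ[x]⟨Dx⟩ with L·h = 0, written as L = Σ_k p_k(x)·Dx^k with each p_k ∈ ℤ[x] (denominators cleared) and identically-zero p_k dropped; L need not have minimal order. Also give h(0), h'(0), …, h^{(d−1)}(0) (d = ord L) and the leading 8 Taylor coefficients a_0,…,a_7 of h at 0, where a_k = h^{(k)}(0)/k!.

L = (4 + 12·x + 12·x^2 + 4·x^3) - Dx + (1 + x)·Dx^2  (order 2).
h: a_k = 2, 0, -4, -4, 1/3, 8/3, 82/45, 2/15, …
ICs: h(0) = 2, h′(0) = 0.

f: a_k = 2, 0, -1, 0, 1/12, 0, -1/360, 0, …
Substitute x→r, Dx→(1/r')Dx; clear ⇒ L₀.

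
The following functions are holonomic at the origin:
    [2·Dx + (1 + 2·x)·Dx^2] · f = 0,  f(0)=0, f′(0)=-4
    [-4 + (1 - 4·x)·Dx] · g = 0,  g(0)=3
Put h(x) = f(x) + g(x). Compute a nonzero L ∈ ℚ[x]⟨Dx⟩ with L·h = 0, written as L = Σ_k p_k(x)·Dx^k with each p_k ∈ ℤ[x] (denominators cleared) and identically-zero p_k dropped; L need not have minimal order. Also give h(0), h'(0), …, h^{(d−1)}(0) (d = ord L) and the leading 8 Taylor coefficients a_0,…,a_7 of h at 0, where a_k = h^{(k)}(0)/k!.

L = (-128 - 64·x)·Dx + (-44 - 224·x - 128·x^2)·Dx^2 + (5 - 6·x - 48·x^2 - 32·x^3)·Dx^3  (order 3).
h: a_k = 3, 8, 52, 560/3, 776, 15296/5, 36928/3, 343808/7, …
ICs: h(0) = 3, h′(0) = 8, h′′(0) = 104.

f: a_k = 0, -4, 4, -16/3, 8, -64/5, 64/3, -256/7, …
g: a_k = 3, 12, 48, 192, 768, 3072, 12288, 49152, …
Sum ⇒ L₀ = lclm(L_f,L_g) in ℚ(x)⟨Dx⟩.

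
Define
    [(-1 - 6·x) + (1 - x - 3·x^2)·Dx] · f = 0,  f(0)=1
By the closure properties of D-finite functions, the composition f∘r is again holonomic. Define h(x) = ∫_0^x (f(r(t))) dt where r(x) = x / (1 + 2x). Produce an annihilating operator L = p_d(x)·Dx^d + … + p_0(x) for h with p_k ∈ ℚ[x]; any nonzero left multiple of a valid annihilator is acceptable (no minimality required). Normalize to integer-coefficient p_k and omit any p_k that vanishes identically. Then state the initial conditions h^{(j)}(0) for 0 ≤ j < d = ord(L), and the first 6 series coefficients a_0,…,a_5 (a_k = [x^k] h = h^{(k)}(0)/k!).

L = (1 + 8·x)·Dx + (-1 - 5·x - 5·x^2 + 2·x^3)·Dx^2  (order 2).
h: a_k = 0, 1, 1/2, 2/3, -5/4, 17/5, …
ICs: h(0) = 0, h′(0) = 1.

f: a_k = 1, 1, 4, 7, 19, 40, …
L₀ from L_f via x↦r, Dx↦r'^{-1}Dx.
h=∫₀ˣh₀: take L = L₀·Dx.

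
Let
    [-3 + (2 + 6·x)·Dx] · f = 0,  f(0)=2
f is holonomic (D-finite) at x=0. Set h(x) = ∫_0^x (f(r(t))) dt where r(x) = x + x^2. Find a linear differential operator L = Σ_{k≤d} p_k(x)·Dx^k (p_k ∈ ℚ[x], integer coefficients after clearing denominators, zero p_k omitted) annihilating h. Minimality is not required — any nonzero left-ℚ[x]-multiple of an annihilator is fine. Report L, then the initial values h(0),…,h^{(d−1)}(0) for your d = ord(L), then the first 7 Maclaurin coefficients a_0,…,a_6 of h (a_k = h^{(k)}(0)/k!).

f: a_k = 2, 3, -9/4, 27/8, -405/64, 1701/128, -15309/512, …
Change of var in L_f (x↦r) gives L₀.
Integrate: L := L₀·Dx.
L = (-3 - 6·x)·Dx + (2 + 6·x + 6·x^2)·Dx^2  (order 2).
h: a_k = 0, 2, 3/2, 1/4, -9/32, 99/320, -81/256, …
ICs: h(0) = 0, h′(0) = 2.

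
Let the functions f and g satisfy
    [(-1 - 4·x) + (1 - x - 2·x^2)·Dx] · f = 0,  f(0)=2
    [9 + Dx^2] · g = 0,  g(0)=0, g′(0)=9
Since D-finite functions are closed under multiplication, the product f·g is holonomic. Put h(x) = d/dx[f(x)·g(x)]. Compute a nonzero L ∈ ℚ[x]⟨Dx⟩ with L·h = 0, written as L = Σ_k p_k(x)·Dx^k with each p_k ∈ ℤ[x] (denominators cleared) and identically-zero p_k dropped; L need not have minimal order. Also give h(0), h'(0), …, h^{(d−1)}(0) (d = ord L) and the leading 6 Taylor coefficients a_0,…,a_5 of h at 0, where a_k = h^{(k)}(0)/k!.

L = (-33 - 162·x - 243·x^2 + 324·x^3 + 324·x^4) + (-6 - 6·x + 108·x^2 + 144·x^3)·Dx + (5 - 14·x - 19·x^2 + 36·x^3 + 36·x^4)·Dx^2  (order 2).
h: a_k = 18, 36, 81, 252, 2583/4, 15309/10, …
ICs: h(0) = 18, h′(0) = 36.

f: a_k = 2, 2, 6, 10, 22, 42, …
g: a_k = 0, 9, 0, -27/2, 0, 243/40, …
Product ⇒ symmetric product L₀, ord ≤ 2.
Differentiate: ansatz ord ≤ ord L₀ ⇒ L.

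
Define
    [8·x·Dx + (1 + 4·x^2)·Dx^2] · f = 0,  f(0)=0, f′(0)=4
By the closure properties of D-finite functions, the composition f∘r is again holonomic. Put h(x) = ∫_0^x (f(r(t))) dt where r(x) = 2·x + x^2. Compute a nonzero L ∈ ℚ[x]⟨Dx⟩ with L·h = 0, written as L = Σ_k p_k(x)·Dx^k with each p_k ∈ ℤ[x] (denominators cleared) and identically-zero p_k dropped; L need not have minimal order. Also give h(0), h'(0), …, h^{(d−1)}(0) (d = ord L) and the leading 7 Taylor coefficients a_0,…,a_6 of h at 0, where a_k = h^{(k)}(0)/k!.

f: a_k = 0, 4, 0, -16/3, 0, 64/5, 0, …
Change of var in L_f (x↦r) gives L₀.
∫: right-multiply L₀ by Dx.
L = (-1 + 32·x + 64·x^2 + 48·x^3 + 12·x^4)·Dx^2 + (1 + x + 16·x^2 + 32·x^3 + 20·x^4 + 4·x^5)·Dx^3  (order 3).
h: a_k = 0, 0, 4, 4/3, -32/3, -64/5, 944/15, …
ICs: h(0) = 0, h′(0) = 0, h′′(0) = 8.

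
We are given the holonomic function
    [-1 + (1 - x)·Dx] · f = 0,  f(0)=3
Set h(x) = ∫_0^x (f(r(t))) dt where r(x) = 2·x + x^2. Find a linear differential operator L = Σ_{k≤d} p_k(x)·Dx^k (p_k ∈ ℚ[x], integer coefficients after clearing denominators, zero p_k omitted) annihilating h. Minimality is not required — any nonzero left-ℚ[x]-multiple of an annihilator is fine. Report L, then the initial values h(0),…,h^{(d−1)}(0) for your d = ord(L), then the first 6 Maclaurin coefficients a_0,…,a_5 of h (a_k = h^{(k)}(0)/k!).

L = (2 + 2·x)·Dx + (-1 + 2·x + x^2)·Dx^2  (order 2).
h: a_k = 0, 3, 3, 5, 9, 87/5, …
ICs: h(0) = 0, h′(0) = 3.

f: a_k = 3, 3, 3, 3, 3, 3, …
Substitute x→r, Dx→(1/r')Dx; clear ⇒ L₀.
h=∫h₀ ⇒ L = L₀·Dx.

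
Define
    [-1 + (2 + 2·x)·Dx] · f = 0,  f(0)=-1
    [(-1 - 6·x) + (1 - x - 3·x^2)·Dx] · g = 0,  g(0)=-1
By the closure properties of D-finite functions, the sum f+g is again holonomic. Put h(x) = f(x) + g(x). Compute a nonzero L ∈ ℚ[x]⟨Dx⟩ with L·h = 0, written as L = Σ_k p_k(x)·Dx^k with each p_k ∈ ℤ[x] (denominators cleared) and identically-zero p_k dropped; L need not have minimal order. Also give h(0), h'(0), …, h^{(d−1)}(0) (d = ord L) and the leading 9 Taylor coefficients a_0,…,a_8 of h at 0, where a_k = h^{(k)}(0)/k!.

L = (17 + 57·x + 135·x^2 + 90·x^3) + (-33 - 134·x - 387·x^2 - 510·x^3 - 225·x^4)·Dx + (2 + 30·x + 22·x^2 - 126·x^3 - 210·x^4 - 90·x^5)·Dx^2  (order 2).
h: a_k = -2, -3/2, -31/8, -113/16, -2427/128, -10247/256, -99307/1024, -444449/2048, -16645715/32768, …
ICs: h(0) = -2, h′(0) = -3/2.

f: a_k = -1, -1/2, 1/8, -1/16, 5/128, -7/256, 21/1024, -33/2048, 429/32768, …
g: a_k = -1, -1, -4, -7, -19, -40, -97, -217, -508, …
Weyl lclm of L_f,L_g ⇒ L₀ (ord ≤ 2).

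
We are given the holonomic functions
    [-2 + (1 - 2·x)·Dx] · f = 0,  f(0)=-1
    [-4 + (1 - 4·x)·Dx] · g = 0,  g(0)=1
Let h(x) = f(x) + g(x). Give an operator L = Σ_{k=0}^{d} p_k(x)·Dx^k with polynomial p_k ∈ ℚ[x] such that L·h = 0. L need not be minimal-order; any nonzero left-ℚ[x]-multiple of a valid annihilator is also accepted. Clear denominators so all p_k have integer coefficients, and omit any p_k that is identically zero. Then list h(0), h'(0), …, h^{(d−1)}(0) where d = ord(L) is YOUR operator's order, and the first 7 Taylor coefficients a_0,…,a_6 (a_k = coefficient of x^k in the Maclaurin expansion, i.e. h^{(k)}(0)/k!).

L = -16 + (12 - 32·x)·Dx + (-1 + 6·x - 8·x^2)·Dx^2  (order 2).
h: a_k = 0, 2, 12, 56, 240, 992, 4032, …
ICs: h(0) = 0, h′(0) = 2.

f: a_k = -1, -2, -4, -8, -16, -32, -64, …
g: a_k = 1, 4, 16, 64, 256, 1024, 4096, …
Weyl lclm of L_f,L_g ⇒ L₀ (ord ≤ 2).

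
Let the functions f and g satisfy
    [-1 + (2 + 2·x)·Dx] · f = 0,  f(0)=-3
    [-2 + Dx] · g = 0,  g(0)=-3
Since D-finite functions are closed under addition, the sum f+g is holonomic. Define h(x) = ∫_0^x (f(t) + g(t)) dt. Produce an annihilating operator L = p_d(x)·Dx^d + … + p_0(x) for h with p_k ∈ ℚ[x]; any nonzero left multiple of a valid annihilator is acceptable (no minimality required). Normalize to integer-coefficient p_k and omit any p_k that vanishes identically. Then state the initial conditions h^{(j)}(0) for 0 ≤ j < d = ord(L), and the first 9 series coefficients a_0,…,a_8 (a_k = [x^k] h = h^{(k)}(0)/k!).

L = (10 + 8·x)·Dx + (-17 - 32·x - 16·x^2)·Dx^2 + (6 + 14·x + 8·x^2)·Dx^3  (order 3).
h: a_k = 0, -6, -15/4, -15/8, -67/64, -241/640, -1129/7680, -3151/107520, -26779/1720320, …
ICs: h(0) = 0, h′(0) = -6, h′′(0) = -15/2.

f: a_k = -3, -3/2, 3/8, -3/16, 15/128, -21/256, 63/1024, -99/2048, 1287/32768, …
g: a_k = -3, -6, -6, -4, -2, -4/5, -4/15, -8/105, -2/105, …
L₀ := lclm(L_f,L_g); ord L₀ ≤ 1+1.
∫: right-multiply L₀ by Dx.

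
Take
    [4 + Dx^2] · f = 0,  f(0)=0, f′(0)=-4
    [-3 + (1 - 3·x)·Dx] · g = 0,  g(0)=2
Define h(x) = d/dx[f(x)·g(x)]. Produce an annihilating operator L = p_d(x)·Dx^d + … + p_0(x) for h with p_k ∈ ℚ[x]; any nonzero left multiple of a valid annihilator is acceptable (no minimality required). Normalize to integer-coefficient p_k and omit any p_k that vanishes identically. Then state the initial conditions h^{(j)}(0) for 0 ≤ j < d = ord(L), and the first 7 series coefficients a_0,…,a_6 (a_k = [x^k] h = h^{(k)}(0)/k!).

f: a_k = 0, -4, 0, 8/3, 0, -8/15, 0, …
g: a_k = 2, 6, 18, 54, 162, 486, 1458, …
f·g: L₀ = L_f ⊗_s L_g, ord ≤ 2·1.
h=h₀': d/dx-closure on L₀ ⇒ L.
L = (-14 - 24·x + 36·x^2) + (-6 + 18·x)·Dx + (1 - 6·x + 9·x^2)·Dx^2  (order 2).
h: a_k = -8, -48, -200, -800, -9016/3, -54096/5, -1703992/45, …
ICs: h(0) = -8, h′(0) = -48.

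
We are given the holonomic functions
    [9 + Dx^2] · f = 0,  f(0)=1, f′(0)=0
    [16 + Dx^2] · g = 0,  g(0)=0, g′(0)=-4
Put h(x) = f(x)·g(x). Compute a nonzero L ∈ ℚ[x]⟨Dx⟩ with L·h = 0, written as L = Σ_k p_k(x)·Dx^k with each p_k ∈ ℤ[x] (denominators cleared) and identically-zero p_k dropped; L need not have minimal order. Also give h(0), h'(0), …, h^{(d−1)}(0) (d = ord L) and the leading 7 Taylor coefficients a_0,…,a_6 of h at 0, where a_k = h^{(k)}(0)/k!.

f: a_k = 1, 0, -9/2, 0, 27/8, 0, -81/80, …
g: a_k = 0, -4, 0, 32/3, 0, -128/15, 0, …
Product ⇒ symmetric product L₀, ord ≤ 4.
L = 49 + 50·Dx^2 + Dx^4  (order 4).
h: a_k = 0, -4, 0, 86/3, 0, -2101/30, 0, …
ICs: h(0) = 0, h′(0) = -4, h′′(0) = 0, h′′′(0) = 172.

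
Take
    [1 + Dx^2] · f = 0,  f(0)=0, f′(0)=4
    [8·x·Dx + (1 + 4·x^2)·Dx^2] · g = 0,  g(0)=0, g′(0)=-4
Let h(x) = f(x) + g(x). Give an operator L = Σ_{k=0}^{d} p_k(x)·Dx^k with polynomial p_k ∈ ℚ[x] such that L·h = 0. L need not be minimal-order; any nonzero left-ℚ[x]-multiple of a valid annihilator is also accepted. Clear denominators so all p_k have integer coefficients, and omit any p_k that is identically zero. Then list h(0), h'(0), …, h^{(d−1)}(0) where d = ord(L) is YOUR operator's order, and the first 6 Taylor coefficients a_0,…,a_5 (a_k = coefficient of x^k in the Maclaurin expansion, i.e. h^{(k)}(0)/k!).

f: a_k = 0, 4, 0, -2/3, 0, 1/30, …
g: a_k = 0, -4, 0, 16/3, 0, -64/5, …
h₀=f+g: left-lcm gives L₀, ord ≤ 4.
L = (-376·x + 1600·x^3 + 128·x^5)·Dx + (-7 + 76·x^2 + 432·x^4 + 64·x^6)·Dx^2 + (-376·x + 1600·x^3 + 128·x^5)·Dx^3 + (-7 + 76·x^2 + 432·x^4 + 64·x^6)·Dx^4  (order 4).
h: a_k = 0, 0, 0, 14/3, 0, -383/30, …
ICs: h(0) = 0, h′(0) = 0, h′′(0) = 0, h′′′(0) = 28.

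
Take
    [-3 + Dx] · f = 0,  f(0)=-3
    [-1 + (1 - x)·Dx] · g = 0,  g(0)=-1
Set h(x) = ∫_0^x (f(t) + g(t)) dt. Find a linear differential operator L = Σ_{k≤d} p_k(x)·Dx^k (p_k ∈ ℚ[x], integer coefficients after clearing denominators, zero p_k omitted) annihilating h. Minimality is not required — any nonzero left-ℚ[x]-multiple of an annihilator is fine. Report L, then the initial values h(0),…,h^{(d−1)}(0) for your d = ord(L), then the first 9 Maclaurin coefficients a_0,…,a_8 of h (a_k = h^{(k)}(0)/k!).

f: a_k = -3, -9, -27/2, -27/2, -81/8, -243/40, -243/80, -729/560, -2187/4480, …
g: a_k = -1, -1, -1, -1, -1, -1, -1, -1, -1, …
L₀ := lclm(L_f,L_g); ord L₀ ≤ 1+1.
∫: right-multiply L₀ by Dx.
L = (-3 + 9·x)·Dx + (7 - 18·x + 9·x^2)·Dx^2 + (-2 + 5·x - 3·x^2)·Dx^3  (order 3).
h: a_k = 0, -4, -5, -29/6, -29/8, -89/40, -283/240, -323/560, -1289/4480, …
ICs: h(0) = 0, h′(0) = -4, h′′(0) = -10.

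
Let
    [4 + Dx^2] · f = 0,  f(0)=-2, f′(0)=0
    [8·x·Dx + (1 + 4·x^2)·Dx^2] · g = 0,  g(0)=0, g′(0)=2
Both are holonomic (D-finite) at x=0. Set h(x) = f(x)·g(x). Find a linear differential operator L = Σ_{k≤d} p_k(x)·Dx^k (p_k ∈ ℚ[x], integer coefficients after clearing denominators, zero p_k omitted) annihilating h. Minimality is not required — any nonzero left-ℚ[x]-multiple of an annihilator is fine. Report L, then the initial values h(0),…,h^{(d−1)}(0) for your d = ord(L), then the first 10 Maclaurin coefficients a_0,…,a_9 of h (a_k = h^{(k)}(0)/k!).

f: a_k = -2, 0, 4, 0, -4/3, 0, 8/45, 0, -4/315, 0, …
g: a_k = 0, 2, 0, -8/3, 0, 32/5, 0, -128/7, 0, 512/9, …
L₀ := L_f ⊗_s L_g (sym. prod.), ord ≤ 4.
L = (80 + 832·x^2 + 1408·x^4 + 2048·x^6 + 2048·x^8) + (96·x + 640·x^3 + 1536·x^5 + 2048·x^7)·Dx + (24 + 256·x^2 + 576·x^4 + 1024·x^6 + 1024·x^8)·Dx^2 + (24·x + 160·x^3 + 384·x^5 + 512·x^7)·Dx^3 + (1 + 12·x^2 + 56·x^4 + 128·x^6 + 128·x^8)·Dx^4  (order 4).
h: a_k = 0, -4, 0, 40/3, 0, -392/15, 0, 20816/315, 0, -185176/945, …
ICs: h(0) = 0, h′(0) = -4, h′′(0) = 0, h′′′(0) = 80.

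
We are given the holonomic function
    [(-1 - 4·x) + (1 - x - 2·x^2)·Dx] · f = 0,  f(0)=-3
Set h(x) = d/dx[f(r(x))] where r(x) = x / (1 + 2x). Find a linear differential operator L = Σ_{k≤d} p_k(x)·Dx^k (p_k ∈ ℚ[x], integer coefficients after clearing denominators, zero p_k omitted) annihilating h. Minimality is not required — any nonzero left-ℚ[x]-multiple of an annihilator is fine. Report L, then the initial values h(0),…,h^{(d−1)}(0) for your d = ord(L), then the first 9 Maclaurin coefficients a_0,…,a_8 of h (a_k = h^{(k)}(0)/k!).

L = 2 + (-1 - 11·x - 36·x^2 - 36·x^3)·Dx  (order 1).
h: a_k = -3, -6, 27, -108, 405, -1458, 5103, -17496, 59049, …
ICs: h(0) = -3.

f: a_k = -3, -3, -9, -15, -33, -63, -129, -255, -513, …
Substitute x→r, Dx→(1/r')Dx; clear ⇒ L₀.
Derive L from L₀ (diff closure).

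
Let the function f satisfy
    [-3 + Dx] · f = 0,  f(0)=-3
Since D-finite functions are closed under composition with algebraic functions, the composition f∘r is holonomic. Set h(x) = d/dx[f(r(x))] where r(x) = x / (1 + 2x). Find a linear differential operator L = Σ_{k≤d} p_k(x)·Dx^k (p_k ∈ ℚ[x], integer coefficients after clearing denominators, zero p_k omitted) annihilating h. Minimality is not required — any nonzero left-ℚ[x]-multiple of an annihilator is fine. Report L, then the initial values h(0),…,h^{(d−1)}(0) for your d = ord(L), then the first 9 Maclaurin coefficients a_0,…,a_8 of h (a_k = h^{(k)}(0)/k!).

f: a_k = -3, -9, -27/2, -27/2, -81/8, -243/40, -243/80, -729/560, -2187/4480, …
Substitute x→r, Dx→(1/r')Dx; clear ⇒ L₀.
h=h₀': d/dx-closure on L₀ ⇒ L.
L = (-1 - 8·x) + (-1 - 4·x - 4·x^2)·Dx  (order 1).
h: a_k = -9, 9, 27/2, -153/2, 1557/8, -14229/40, 37323/80, -136251/560, -4409073/4480, …
ICs: h(0) = -9.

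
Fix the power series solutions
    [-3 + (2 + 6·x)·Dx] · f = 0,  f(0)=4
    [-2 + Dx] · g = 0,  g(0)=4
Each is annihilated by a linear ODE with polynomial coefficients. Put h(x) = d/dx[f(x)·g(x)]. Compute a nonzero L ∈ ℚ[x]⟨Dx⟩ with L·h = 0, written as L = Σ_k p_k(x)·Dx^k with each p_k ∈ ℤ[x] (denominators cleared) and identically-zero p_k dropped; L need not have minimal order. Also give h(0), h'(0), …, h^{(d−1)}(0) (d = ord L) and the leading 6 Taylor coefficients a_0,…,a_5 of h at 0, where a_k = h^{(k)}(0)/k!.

f: a_k = 4, 6, -9/2, 27/4, -405/32, 1701/64, …
g: a_k = 4, 8, 8, 16/3, 8/3, 16/15, …
L₀ := L_f ⊗_s L_g (sym. prod.), ord ≤ 1.
h₀' ⇒ L via d/dx closure of L₀.
L = (31 + 168·x + 144·x^2) + (-14 - 66·x - 72·x^2)·Dx  (order 1).
h: a_k = 56, 124, 181, 241/6, 13279/48, -276497/480, …
ICs: h(0) = 56.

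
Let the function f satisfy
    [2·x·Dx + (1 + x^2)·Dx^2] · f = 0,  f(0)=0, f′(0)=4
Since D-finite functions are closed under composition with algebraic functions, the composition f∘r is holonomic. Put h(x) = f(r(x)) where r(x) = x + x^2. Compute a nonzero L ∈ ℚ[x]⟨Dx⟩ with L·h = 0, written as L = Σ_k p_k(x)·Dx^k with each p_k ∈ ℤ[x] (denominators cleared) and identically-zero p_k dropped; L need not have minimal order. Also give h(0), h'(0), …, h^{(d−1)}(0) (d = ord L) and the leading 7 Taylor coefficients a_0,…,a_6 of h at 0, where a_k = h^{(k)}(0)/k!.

L = (-2 + 2·x + 8·x^2 + 12·x^3 + 6·x^4)·Dx + (1 + 2·x + x^2 + 4·x^3 + 5·x^4 + 2·x^5)·Dx^2  (order 2).
h: a_k = 0, 4, 4, -4/3, -4, -16/5, 8/3, …
ICs: h(0) = 0, h′(0) = 4.

f: a_k = 0, 4, 0, -4/3, 0, 4/5, 0, …
Substitute x→r, Dx→(1/r')Dx; clear ⇒ L₀.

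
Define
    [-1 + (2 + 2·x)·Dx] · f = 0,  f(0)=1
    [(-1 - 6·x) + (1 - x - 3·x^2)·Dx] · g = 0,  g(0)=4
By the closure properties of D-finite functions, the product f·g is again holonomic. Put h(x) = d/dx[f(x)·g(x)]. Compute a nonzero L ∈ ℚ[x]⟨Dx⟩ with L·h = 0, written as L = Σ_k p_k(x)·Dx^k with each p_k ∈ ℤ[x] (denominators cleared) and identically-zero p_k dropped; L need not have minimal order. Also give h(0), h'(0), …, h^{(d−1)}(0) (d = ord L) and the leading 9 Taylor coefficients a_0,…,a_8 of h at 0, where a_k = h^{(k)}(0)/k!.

L = (35 + 162·x + 381·x^2 + 390·x^3 + 135·x^4) + (-6 - 26·x + 6·x^2 + 122·x^3 + 150·x^4 + 54·x^5)·Dx  (order 1).
h: a_k = 6, 35, 429/4, 2819/8, 62545/64, 353013/128, 3749137/512, 19865443/1024, 820335033/16384, …
ICs: h(0) = 6.

f: a_k = 1, 1/2, -1/8, 1/16, -5/128, 7/256, -21/1024, 33/2048, -429/32768, …
g: a_k = 4, 4, 16, 28, 76, 160, 388, 868, 2032, …
Product ⇒ symmetric product L₀, ord ≤ 1.
h=h₀': d/dx-closure on L₀ ⇒ L.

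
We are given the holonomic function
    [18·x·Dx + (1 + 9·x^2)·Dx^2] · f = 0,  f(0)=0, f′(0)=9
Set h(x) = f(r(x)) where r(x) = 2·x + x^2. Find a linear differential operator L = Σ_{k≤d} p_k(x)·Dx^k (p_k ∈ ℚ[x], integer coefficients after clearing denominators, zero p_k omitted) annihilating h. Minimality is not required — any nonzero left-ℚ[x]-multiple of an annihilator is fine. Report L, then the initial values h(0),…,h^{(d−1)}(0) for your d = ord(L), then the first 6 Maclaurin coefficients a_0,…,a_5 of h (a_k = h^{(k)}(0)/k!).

f: a_k = 0, 9, 0, -27, 0, 729/5, …
L₀ from L_f via x↦r, Dx↦r'^{-1}Dx.
L = (-1 + 72·x + 144·x^2 + 108·x^3 + 27·x^4)·Dx + (1 + x + 36·x^2 + 72·x^3 + 45·x^4 + 9·x^5)·Dx^2  (order 2).
h: a_k = 0, 18, 9, -216, -324, 22518/5, …
ICs: h(0) = 0, h′(0) = 18.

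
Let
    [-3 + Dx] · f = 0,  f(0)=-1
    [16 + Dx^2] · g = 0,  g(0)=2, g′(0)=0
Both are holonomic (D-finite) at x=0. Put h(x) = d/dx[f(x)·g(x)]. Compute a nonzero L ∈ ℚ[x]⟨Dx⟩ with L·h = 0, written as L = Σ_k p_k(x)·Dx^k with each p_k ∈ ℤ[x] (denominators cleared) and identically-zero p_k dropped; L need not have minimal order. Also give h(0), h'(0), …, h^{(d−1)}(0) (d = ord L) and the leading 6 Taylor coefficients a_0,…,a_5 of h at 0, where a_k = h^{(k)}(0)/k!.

f: a_k = -1, -3, -9/2, -9/2, -27/8, -81/40, …
g: a_k = 2, 0, -16, 0, 64/3, 0, …
L₀ := L_f ⊗_s L_g (sym. prod.), ord ≤ 2.
h₀' ⇒ L via d/dx closure of L₀.
L = 25 - 6·Dx + Dx^2  (order 2).
h: a_k = -6, 14, 117, 527/3, 79/4, -11753/60, …
ICs: h(0) = -6, h′(0) = 14.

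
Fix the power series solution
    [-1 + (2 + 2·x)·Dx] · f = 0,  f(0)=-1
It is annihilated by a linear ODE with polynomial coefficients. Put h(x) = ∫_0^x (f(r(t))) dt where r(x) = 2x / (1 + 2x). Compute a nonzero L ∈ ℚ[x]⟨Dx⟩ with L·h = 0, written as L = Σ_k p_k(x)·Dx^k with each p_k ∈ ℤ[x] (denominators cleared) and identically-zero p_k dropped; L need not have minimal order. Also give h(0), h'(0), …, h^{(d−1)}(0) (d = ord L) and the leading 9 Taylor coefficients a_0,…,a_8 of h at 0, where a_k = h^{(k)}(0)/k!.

f: a_k = -1, -1/2, 1/8, -1/16, 5/128, -7/256, 21/1024, -33/2048, 429/32768, …
Change of var in L_f (x↦r) gives L₀.
∫: right-multiply L₀ by Dx.
L = -Dx + (1 + 6·x + 8·x^2)·Dx^2  (order 2).
h: a_k = 0, -1, -1/2, 5/6, -13/8, 141/40, -133/16, 2353/112, -7205/128, …
ICs: h(0) = 0, h′(0) = -1.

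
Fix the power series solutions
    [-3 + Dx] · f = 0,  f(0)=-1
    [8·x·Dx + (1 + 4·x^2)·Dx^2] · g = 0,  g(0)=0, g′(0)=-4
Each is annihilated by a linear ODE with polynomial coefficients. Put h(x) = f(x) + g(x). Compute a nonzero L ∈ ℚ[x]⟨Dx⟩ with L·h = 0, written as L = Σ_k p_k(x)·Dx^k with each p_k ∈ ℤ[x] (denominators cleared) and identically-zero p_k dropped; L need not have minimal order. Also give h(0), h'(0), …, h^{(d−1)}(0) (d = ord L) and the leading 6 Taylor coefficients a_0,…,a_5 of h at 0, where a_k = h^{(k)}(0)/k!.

L = (24 - 72·x - 288·x^2 - 288·x^3)·Dx + (-17 + 24·x^2 - 144·x^4)·Dx^2 + (3 + 8·x + 24·x^2 + 32·x^3 + 48·x^4)·Dx^3  (order 3).
h: a_k = -1, -7, -9/2, 5/6, -27/8, -593/40, …
ICs: h(0) = -1, h′(0) = -7, h′′(0) = -9.

f: a_k = -1, -3, -9/2, -9/2, -27/8, -81/40, …
g: a_k = 0, -4, 0, 16/3, 0, -64/5, …
h₀=f+g: left-lcm gives L₀, ord ≤ 3.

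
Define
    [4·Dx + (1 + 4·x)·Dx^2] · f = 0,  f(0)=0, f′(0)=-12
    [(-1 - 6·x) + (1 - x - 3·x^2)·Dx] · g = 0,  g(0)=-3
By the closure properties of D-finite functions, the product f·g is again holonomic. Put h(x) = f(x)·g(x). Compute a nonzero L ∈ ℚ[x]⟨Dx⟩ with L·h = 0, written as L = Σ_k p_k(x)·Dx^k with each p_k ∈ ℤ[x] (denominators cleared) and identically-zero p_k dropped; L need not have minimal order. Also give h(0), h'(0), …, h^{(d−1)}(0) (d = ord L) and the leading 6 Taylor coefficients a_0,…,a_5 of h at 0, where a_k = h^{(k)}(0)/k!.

L = (10 + 48·x) + (-2 + 24·x + 60·x^2)·Dx + (-1 - 3·x + 7·x^2 + 12·x^3)·Dx^2  (order 2).
h: a_k = 0, 36, -36, 264, -420, 11076/5, …
ICs: h(0) = 0, h′(0) = 36.

f: a_k = 0, -12, 24, -64, 192, -3072/5, …
g: a_k = -3, -3, -12, -21, -57, -120, …
L₀ := L_f ⊗_s L_g (sym. prod.), ord ≤ 2.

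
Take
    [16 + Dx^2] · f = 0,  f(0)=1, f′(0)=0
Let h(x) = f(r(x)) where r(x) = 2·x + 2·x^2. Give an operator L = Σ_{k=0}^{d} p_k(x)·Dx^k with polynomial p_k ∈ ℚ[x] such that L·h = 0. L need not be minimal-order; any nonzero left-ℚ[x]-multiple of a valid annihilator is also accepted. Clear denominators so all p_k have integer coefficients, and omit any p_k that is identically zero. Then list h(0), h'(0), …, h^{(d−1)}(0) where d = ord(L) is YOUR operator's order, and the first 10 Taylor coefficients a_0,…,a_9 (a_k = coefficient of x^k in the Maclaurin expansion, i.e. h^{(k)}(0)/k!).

f: a_k = 1, 0, -8, 0, 32/3, 0, -256/45, 0, 512/315, 0, …
L₀ from L_f via x↦r, Dx↦r'^{-1}Dx.
L = (64 + 384·x + 768·x^2 + 512·x^3) - 2·Dx + (1 + 2·x)·Dx^2  (order 2).
h: a_k = 1, 0, -32, -64, 416/3, 2048/3, 29696/45, -22528/15, -1535488/315, -1245184/315, …
ICs: h(0) = 1, h′(0) = 0.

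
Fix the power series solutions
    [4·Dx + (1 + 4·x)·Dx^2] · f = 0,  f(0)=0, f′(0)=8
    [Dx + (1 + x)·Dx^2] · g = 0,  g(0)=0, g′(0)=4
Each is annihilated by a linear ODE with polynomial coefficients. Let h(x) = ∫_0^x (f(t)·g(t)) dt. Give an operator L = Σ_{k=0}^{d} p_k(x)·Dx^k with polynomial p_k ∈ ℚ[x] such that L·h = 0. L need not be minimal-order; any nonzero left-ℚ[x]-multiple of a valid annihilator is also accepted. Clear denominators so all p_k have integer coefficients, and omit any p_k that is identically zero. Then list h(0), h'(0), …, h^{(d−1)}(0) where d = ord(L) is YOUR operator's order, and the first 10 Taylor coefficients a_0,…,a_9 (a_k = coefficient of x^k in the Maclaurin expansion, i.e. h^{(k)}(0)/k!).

f: a_k = 0, 8, -16, 128/3, -128, 2048/5, -4096/3, 32768/7, -16384, 524288/9, …
g: a_k = 0, 4, -2, 4/3, -1, 4/5, -2/3, 4/7, -1/2, 4/9, …
h₀=f·g: eliminate ⇒ L₀, order ≤ 2·2.
∫: right-multiply L₀ by Dx.
L = (136 + 320·x + 256·x^2)·Dx^2 + (290 + 1464·x + 2400·x^2 + 1280·x^3)·Dx^3 + (92 + 740·x + 1992·x^2 + 2240·x^3 + 896·x^4)·Dx^4 + (5 + 58·x + 245·x^2 + 464·x^3 + 400·x^4 + 128·x^5)·Dx^5  (order 5).
h: a_k = 0, 0, 0, 32/3, -20, 128/3, -940/9, 12688/45, -814, 258752/105, …
ICs: h(0) = 0, h′(0) = 0, h′′(0) = 0, h′′′(0) = 64, h′′′′(0) = -480.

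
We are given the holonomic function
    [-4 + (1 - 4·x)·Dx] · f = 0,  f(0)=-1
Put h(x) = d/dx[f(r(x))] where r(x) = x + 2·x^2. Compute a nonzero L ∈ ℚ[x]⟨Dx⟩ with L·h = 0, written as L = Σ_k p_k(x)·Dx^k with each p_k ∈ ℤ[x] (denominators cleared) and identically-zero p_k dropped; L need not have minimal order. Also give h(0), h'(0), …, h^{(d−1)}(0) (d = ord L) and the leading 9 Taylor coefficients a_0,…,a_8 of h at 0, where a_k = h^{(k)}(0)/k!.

f: a_k = -1, -4, -16, -64, -256, -1024, -4096, -16384, -65536, …
L₀ from L_f via x↦r, Dx↦r'^{-1}Dx.
Differentiate: ansatz ord ≤ ord L₀ ⇒ L.
L = (12 + 48·x + 96·x^2) + (-1 + 24·x^2 + 32·x^3)·Dx  (order 1).
h: a_k = -4, -48, -384, -2816, -19200, -125952, -802816, -5013504, -30818304, …
ICs: h(0) = -4.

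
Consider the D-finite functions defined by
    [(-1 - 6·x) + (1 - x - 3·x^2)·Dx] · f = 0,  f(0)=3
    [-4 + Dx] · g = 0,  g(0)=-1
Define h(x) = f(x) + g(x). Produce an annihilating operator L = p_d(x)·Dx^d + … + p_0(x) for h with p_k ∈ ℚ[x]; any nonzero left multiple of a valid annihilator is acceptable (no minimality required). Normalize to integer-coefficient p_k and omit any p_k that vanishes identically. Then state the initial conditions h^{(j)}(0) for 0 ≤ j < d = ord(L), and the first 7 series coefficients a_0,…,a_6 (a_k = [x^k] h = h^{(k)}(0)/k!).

L = (-16 + 8·x - 360·x^2 - 288·x^3) + (-8 + 50·x + 134·x^2 - 96·x^3 - 144·x^4)·Dx + (3 - 13·x - 11·x^2 + 42·x^3 + 36·x^4)·Dx^2  (order 2).
h: a_k = 2, -1, 4, 31/3, 139/3, 1672/15, 12839/45, …
ICs: h(0) = 2, h′(0) = -1.

f: a_k = 3, 3, 12, 21, 57, 120, 291, …
g: a_k = -1, -4, -8, -32/3, -32/3, -128/15, -256/45, …
h₀=f+g: left-lcm gives L₀, ord ≤ 2.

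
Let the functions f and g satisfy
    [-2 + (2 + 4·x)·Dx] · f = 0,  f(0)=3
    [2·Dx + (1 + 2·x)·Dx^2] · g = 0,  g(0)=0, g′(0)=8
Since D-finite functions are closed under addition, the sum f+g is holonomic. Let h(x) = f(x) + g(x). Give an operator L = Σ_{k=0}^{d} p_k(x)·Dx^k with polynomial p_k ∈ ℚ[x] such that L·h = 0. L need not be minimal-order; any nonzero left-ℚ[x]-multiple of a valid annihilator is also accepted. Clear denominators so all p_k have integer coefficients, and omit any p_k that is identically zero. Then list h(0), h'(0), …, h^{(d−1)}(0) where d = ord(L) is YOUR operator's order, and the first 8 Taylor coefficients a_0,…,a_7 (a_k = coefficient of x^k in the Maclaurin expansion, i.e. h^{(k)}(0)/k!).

f: a_k = 3, 3, -3/2, 3/2, -15/8, 21/8, -63/16, 99/16, …
g: a_k = 0, 8, -8, 32/3, -16, 128/5, -128/3, 512/7, …
h₀=f+g: left-lcm gives L₀, ord ≤ 3.
L = 2·Dx + (5 + 10·x)·Dx^2 + (1 + 4·x + 4·x^2)·Dx^3  (order 3).
h: a_k = 3, 11, -19/2, 73/6, -143/8, 1129/40, -2237/48, 8885/112, …
ICs: h(0) = 3, h′(0) = 11, h′′(0) = -19.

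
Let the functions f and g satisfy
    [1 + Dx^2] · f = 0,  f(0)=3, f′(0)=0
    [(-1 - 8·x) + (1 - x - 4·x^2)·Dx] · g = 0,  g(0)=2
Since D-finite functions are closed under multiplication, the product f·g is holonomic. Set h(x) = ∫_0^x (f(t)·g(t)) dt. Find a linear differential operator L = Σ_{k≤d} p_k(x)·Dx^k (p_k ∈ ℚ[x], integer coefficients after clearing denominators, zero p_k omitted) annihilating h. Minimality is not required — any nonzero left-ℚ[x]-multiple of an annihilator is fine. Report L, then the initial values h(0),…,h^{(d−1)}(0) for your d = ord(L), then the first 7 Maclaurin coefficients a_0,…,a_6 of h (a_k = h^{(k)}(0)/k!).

f: a_k = 3, 0, -3/2, 0, 1/8, 0, -1/240, …
g: a_k = 2, 2, 10, 18, 58, 130, 362, …
f·g: L₀ = L_f ⊗_s L_g, ord ≤ 2·1.
h=∫₀ˣh₀: take L = L₀·Dx.
L = (7 + x + 4·x^2)·Dx + (2 + 16·x)·Dx^2 + (-1 + x + 4·x^2)·Dx^3  (order 3).
h: a_k = 0, 6, 3, 9, 51/4, 637/20, 1453/24, …
ICs: h(0) = 0, h′(0) = 6, h′′(0) = 6.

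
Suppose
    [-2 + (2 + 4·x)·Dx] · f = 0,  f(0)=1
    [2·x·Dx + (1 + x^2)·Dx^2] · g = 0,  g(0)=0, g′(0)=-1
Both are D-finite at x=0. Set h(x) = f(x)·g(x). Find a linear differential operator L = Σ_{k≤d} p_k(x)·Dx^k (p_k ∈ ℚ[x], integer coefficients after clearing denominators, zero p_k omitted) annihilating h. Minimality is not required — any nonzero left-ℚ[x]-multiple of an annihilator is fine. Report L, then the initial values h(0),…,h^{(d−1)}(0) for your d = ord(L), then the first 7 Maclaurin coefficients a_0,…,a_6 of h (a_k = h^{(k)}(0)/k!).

f: a_k = 1, 1, -1/2, 1/2, -5/8, 7/8, -21/16, …
g: a_k = 0, -1, 0, 1/3, 0, -1/5, 0, …
L₀ := L_f ⊗_s L_g (sym. prod.), ord ≤ 2.
L = (3 - 2·x - x^2) + (-2 - 2·x + 6·x^2 + 4·x^3)·Dx + (1 + 4·x + 5·x^2 + 4·x^3 + 4·x^4)·Dx^2  (order 2).
h: a_k = 0, -1, -1, 5/6, -1/6, 31/120, -109/120, …
ICs: h(0) = 0, h′(0) = -1.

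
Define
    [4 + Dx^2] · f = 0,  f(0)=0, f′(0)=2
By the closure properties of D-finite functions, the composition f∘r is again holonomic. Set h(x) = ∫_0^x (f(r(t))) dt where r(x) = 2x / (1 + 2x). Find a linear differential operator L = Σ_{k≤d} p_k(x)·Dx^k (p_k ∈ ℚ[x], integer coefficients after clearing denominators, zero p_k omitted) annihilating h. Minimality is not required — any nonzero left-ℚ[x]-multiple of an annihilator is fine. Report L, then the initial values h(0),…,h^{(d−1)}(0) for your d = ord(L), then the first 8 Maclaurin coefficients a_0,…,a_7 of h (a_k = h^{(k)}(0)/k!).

L = 16·Dx + (4 + 24·x + 48·x^2 + 32·x^3)·Dx^2 + (1 + 8·x + 24·x^2 + 32·x^3 + 16·x^4)·Dx^3  (order 3).
h: a_k = 0, 0, 2, -8/3, 4/3, 32/5, -1376/45, 640/7, …
ICs: h(0) = 0, h′(0) = 0, h′′(0) = 4.

f: a_k = 0, 2, 0, -4/3, 0, 4/15, 0, -8/315, …
h₀=f(r): pull back L_f along r ⇒ L₀.
h=∫₀ˣh₀: take L = L₀·Dx.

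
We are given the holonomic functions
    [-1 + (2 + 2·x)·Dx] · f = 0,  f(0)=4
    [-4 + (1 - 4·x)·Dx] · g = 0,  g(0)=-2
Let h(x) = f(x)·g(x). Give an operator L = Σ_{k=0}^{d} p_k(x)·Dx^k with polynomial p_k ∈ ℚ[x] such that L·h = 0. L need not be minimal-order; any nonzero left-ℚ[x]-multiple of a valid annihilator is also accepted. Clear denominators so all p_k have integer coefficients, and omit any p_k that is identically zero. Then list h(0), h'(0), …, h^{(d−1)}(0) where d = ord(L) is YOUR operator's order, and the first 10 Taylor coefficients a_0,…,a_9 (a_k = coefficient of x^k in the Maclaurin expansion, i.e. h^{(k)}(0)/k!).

f: a_k = 4, 2, -1/2, 1/4, -5/32, 7/64, -21/256, 33/512, -429/8192, 715/16384, …
g: a_k = -2, -8, -32, -128, -512, -2048, -8192, -32768, -131072, -524288, …
Product ⇒ symmetric product L₀, ord ≤ 1.
L = (9 + 4·x) + (-2 + 6·x + 8·x^2)·Dx  (order 1).
h: a_k = -8, -36, -143, -1145/2, -36635/16, -293087/32, -4689371/128, -37515001/256, -2400959635/4096, -19207677795/8192, …
ICs: h(0) = -8.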